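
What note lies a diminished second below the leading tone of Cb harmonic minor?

A#

The leading tone of Cb harmonic minor is Bb.
A diminished second (0 semitones) below Bb lands on the letter A, giving A#.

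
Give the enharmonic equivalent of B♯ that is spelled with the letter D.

Dbb

B# is pitch class 0. The letter D alone is pitch class 2.
To reach pitch class 0 from D requires an offset of -2 semitones, i.e. double flat: Dbb.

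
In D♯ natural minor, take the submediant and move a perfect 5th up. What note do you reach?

F#

The submediant of D# natural minor is B.
A perfect fifth (7 semitones) above B lands on the letter F, giving F#.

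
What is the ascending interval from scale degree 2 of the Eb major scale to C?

perfect fifth

Scale degree 2 of Eb major is F.
F up to C: letters F→C make it a fifth; 7 semitones makes it perfect.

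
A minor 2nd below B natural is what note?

B down a major second is A, so the target letter is A.
From B, a minor second is 1 semitone down: A#.

A#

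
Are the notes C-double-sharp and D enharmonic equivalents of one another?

C## is pitch class 2; D is pitch class 2.
All spellings map to pitch class 2, so they are enharmonically equivalent.

Yes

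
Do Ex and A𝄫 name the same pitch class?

No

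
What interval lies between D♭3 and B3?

augmented sixth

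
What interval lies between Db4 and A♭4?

The letter names run D→A, a span of 4 letter steps, so the interval is some kind of fifth.
Db to Ab is 7 semitones. A perfect fifth is 7, so 7 makes it perfect.

perfect fifth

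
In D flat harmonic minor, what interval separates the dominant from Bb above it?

major second

The dominant of Db harmonic minor is Ab.
Ab up to Bb: letters A→B make it a second; 2 semitones makes it major.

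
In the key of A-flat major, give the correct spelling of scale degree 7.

G

Degree 7 takes the letter 6 steps above A, which is G.
In major, degree 7 sits 11 semitones above the tonic. Ab + 11 semitones is pitch class 7, spelled on G as G.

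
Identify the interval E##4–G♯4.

diminished third

The letter names run E→G, a span of 2 letter steps, so the interval is some kind of third.
E## to G# is 2 semitones. A major third is 4, so 2 makes it diminished.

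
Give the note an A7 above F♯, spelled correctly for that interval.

F up a major seventh is E, so the target letter is E.
From F#, an augmented seventh is 12 semitones up: E##.

E##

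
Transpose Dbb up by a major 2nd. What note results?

Ebb

D up a major second is E, so the target letter is E.
From Dbb, a major second is 2 semitones up: Ebb.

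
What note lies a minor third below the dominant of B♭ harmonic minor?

The dominant of Bb harmonic minor is F.
A minor third (3 semitones) below F lands on the letter D, giving D.

D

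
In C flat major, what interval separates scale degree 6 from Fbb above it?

diminished sixth

Scale degree 6 of Cb major is Ab.
Ab up to Fbb: letters A→F make it a sixth; 7 semitones makes it diminished.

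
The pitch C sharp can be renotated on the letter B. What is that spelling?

B##

Plain B sits 2 semitones below C#, so on the letter B the same pitch needs a double sharp: B##.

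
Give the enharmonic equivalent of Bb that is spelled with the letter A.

A#

Plain A sits 1 semitone below Bb, so on the letter A the same pitch needs a sharp: A#.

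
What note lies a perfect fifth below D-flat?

D down a perfect fifth is G, so the target letter is G.
From Db, a perfect fifth is 7 semitones down: Gb.

Gb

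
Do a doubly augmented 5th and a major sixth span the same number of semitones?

A doubly augmented fifth spans 9 semitones; a major sixth spans 9.
They are enharmonically equivalent.

Yes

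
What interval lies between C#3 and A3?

minor sixth

Counting letters C–D–E–F–G–A gives a sixth.
C#→A = 8 semitones, 1 narrower than the major sixth (9), so minor.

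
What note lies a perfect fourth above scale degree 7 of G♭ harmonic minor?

Bb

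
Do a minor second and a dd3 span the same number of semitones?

A minor second spans 1 semitone; a doubly diminished third spans 1.
They are enharmonically equivalent.

Yes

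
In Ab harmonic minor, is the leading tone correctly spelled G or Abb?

G

Each scale degree takes a distinct letter name. Degree 7 of a scale on A must use the letter G.
G and Abb are enharmonically the same pitch, but only G uses the letter G, so it is the correct spelling here.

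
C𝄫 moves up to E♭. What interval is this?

augmented third

The letter names run C→E, a span of 2 letter steps, so the interval is some kind of third.
Cbb to Eb is 5 semitones. A major third is 4, so 5 makes it augmented.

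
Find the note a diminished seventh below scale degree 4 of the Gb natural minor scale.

Scale degree 4 of Gb natural minor is Cb.
A diminished seventh (9 semitones) below Cb lands on the letter D, giving D.

D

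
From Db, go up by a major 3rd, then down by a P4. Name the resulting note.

C

A major third up from Db is F (letter F, 4 semitones up).
A perfect fourth down from F is C (letter C, 5 semitones down).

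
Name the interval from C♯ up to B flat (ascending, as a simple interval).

The letter names run C→B, a span of 6 letter steps, so the interval is some kind of seventh.
C# to Bb is 9 semitones. A major seventh is 11, so 9 makes it diminished.

diminished seventh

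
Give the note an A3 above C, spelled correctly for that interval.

A third above C lands on the letter E.
An augmented third spans 5 semitones, so C moves to pitch class 5. On the letter E that is E#.

E#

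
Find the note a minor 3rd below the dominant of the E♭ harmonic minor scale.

G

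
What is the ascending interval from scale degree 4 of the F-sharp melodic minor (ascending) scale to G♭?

diminished sixth

Scale degree 4 of F# melodic minor (ascending) is B.
B up to Gb: letters B→G make it a sixth; 7 semitones makes it diminished.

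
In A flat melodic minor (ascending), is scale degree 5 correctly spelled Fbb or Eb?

Eb

Each scale degree takes a distinct letter name. Degree 5 of a scale on A must use the letter E.
Eb and Fbb are enharmonically the same pitch, but only Eb uses the letter E, so it is the correct spelling here.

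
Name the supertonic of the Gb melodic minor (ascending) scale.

The Gb melodic minor (ascending) scale runs Gb Ab Bbb Cb Db Eb F.
Degree 2 is Ab.

Ab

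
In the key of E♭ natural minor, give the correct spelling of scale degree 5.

The Eb natural minor scale runs Eb F Gb Ab Bb Cb Db.
Degree 5 is Bb.

Bb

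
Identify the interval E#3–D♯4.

The letter names run E→D, a span of 6 letter steps, so the interval is some kind of seventh.
E# to D# is 10 semitones. A major seventh is 11, so 10 makes it minor.

minor seventh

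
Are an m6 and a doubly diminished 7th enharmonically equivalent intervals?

Yes

A minor sixth spans 8 semitones; a doubly diminished seventh spans 8.
They are enharmonically equivalent.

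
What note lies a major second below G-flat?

Fb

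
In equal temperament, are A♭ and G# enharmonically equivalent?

Yes

Ab is pitch class 8; G# is pitch class 8.
All spellings map to pitch class 8, so they are enharmonically equivalent.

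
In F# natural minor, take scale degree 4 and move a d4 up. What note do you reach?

Scale degree 4 of F# natural minor is B.
A diminished fourth (4 semitones) above B lands on the letter E, giving Eb.

Eb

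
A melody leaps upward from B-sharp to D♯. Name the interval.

minor third

The letter names run B→D, a span of 2 letter steps, so the interval is some kind of third.
B# to D# is 3 semitones. A major third is 4, so 3 makes it minor.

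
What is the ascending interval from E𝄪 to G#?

diminished third

The letter names run E→G, a span of 2 letter steps, so the interval is some kind of third.
E## to G# is 2 semitones. A major third is 4, so 2 makes it diminished.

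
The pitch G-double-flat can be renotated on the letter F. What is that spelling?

F

Gbb is pitch class 5. The letter F alone is pitch class 5.
Pitch class 5 on F needs no accidental: F.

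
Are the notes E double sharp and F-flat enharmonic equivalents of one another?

No

E## is pitch class 6; Fb is pitch class 4.
The pitch classes differ (6 vs. 4), so they are not enharmonic equivalents.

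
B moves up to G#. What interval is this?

major sixth

The letter names run B→G, a span of 5 letter steps, so the interval is some kind of sixth.
B to G# is 9 semitones. A major sixth is 9, so 9 makes it major.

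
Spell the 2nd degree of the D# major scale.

E#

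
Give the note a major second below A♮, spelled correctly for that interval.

A down a major second is G, so the target letter is G.
From A, a major second is 2 semitones down: G.

G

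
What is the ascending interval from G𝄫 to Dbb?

Counting letters G–A–B–C–D gives a fifth.
Gbb→Dbb = 7 semitones, exactly the perfect fifth.

perfect fifth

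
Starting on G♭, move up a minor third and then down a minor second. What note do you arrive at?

Ab

A minor third up from Gb is Bbb (letter B, 3 semitones up).
A minor second down from Bbb is Ab (letter A, 1 semitone down).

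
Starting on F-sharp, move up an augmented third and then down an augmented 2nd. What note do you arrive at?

G#

An augmented third up from F# is A## (letter A, 5 semitones up).
An augmented second down from A## is G# (letter G, 3 semitones down).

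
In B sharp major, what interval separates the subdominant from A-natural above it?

The subdominant of B# major is E#.
E# up to A: letters E→A make it a fourth; 4 semitones makes it diminished.

diminished fourth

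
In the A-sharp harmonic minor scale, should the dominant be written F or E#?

E#

Each scale degree takes a distinct letter name. Degree 5 of a scale on A must use the letter E.
E# and F are enharmonically the same pitch, but only E# uses the letter E, so it is the correct spelling here.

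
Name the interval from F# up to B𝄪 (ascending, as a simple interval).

Counting letters F–G–A–B gives a fourth.
F#→B## = 7 semitones, 2 wider than the perfect fourth (5), so doubly augmented.

doubly augmented fourth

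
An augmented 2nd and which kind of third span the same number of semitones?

minor

An augmented second spans 3 semitones.
A third spanning 3 semitones is minor (the major third is 4).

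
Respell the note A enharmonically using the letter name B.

Bbb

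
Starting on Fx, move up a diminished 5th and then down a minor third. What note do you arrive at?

A#

A diminished fifth up from F## is C# (letter C, 6 semitones up).
A minor third down from C# is A# (letter A, 3 semitones down).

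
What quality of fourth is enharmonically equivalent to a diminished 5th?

A diminished fifth spans 6 semitones.
A fourth spanning 6 semitones is augmented (the perfect fourth is 5).

augmented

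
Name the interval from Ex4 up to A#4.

diminished fourth

The letter names run E→A, a span of 3 letter steps, so the interval is some kind of fourth.
E## to A# is 4 semitones. A perfect fourth is 5, so 4 makes it diminished.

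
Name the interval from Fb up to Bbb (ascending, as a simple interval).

perfect fourth

Counting letters F–G–A–B gives a fourth.
Fb→Bbb = 5 semitones, exactly the perfect fourth.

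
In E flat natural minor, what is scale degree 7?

Db

The Eb natural minor scale runs Eb F Gb Ab Bb Cb Db.
Degree 7 is Db.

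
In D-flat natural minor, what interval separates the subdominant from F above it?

major seventh

The subdominant of Db natural minor is Gb.
Gb up to F: letters G→F make it a seventh; 11 semitones makes it major.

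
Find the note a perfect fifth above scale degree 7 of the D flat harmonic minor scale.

Scale degree 7 of Db harmonic minor is C.
A perfect fifth (7 semitones) above C lands on the letter G, giving G.

G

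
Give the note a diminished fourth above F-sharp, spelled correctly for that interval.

A fourth above F lands on the letter B.
A diminished fourth spans 4 semitones, so F# moves to pitch class 10. On the letter B that is Bb.

Bb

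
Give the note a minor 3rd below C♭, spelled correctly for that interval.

Ab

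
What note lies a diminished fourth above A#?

A fourth above A lands on the letter D.
A diminished fourth spans 4 semitones, so A# moves to pitch class 2. On the letter D that is D.

D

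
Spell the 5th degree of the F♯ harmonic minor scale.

C#

Degree 5 takes the letter 4 steps above F, which is C.
In harmonic minor, degree 5 sits 7 semitones above the tonic. F# + 7 semitones is pitch class 1, spelled on C as C#.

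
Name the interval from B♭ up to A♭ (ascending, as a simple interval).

Counting letters B–C–D–E–F–G–A gives a seventh.
Bb→Ab = 10 semitones, 1 narrower than the major seventh (11), so minor.

minor seventh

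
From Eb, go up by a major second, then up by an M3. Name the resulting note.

A

A major second up from Eb is F (letter F, 2 semitones up).
A major third up from F is A (letter A, 4 semitones up).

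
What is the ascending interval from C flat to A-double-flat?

Counting letters C–D–E–F–G–A gives a sixth.
Cb→Abb = 8 semitones, 1 narrower than the major sixth (9), so minor.

minor sixth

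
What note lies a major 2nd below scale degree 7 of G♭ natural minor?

Scale degree 7 of Gb natural minor is Fb.
A major second (2 semitones) below Fb lands on the letter E, giving Ebb.

Ebb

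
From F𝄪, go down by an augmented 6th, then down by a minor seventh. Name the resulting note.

An augmented sixth down from F## is A (letter A, 10 semitones down).
A minor seventh down from A is B (letter B, 10 semitones down).

B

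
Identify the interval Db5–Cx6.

Counting letters D–E–F–G–A–B–C gives a seventh.
Db→C## = 13 semitones, 2 wider than the major seventh (11), so doubly augmented.

doubly augmented seventh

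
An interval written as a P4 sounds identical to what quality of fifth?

doubly diminished

A perfect fourth spans 5 semitones.
A fifth spanning 5 semitones is doubly diminished (the perfect fifth is 7).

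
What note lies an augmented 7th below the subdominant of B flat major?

Fbb

The subdominant of Bb major is Eb.
An augmented seventh (12 semitones) below Eb lands on the letter F, giving Fbb.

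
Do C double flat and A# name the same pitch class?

Yes

Cbb = pitch class 10 and A# = pitch class 10 — the same pitch class, so they are enharmonic equivalents.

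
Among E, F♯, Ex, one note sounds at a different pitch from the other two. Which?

E

In 12-tone equal temperament, enharmonic equivalents share a pitch class. E is pitch class 4; F# is pitch class 6; E## is pitch class 6.
F# and E## share pitch class 6, while E is pitch class 4.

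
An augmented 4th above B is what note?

A fourth above B lands on the letter E.
An augmented fourth spans 6 semitones, so B moves to pitch class 5. On the letter E that is E#.

E#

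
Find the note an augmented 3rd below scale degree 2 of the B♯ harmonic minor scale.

A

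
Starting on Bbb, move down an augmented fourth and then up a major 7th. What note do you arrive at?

Ebb

An augmented fourth down from Bbb is Fbb (letter F, 6 semitones down).
A major seventh up from Fbb is Ebb (letter E, 11 semitones up).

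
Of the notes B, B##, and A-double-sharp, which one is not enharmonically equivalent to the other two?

B##

In 12-tone equal temperament, enharmonic equivalents share a pitch class. B is pitch class 11; B## is pitch class 1; A## is pitch class 11.
B and A## share pitch class 11, while B## is pitch class 1.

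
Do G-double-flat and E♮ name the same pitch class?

Gbb is pitch class 5; E is pitch class 4.
The pitch classes differ (5 vs. 4), so they are not enharmonic equivalents.

No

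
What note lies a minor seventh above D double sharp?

C##

D up a major seventh is C#, so the target letter is C.
From D##, a minor seventh is 10 semitones up: C##.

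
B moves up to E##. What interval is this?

The letter names run B→E, a span of 3 letter steps, so the interval is some kind of fourth.
B to E## is 7 semitones. A perfect fourth is 5, so 7 makes it doubly augmented.

doubly augmented fourth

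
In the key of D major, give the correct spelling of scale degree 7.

C#

Degree 7 takes the letter 6 steps above D, which is C.
In major, degree 7 sits 11 semitones above the tonic. D + 11 semitones is pitch class 1, spelled on C as C#.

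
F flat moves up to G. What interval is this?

augmented second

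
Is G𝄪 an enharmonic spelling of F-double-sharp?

G## is pitch class 9; F## is pitch class 7.
The pitch classes differ (9 vs. 7), so they are not enharmonic equivalents.

No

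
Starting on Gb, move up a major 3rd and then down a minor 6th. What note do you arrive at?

A major third up from Gb is Bb (letter B, 4 semitones up).
A minor sixth down from Bb is D (letter D, 8 semitones down).

D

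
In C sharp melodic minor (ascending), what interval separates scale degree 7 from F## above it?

Scale degree 7 of C# melodic minor (ascending) is B#.
B# up to F##: letters B→F make it a fifth; 7 semitones makes it perfect.

perfect fifth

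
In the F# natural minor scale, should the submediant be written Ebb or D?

D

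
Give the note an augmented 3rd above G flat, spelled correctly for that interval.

B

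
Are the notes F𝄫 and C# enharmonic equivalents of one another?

No

Fbb is pitch class 3; C# is pitch class 1.
The pitch classes differ (3 vs. 1), so they are not enharmonic equivalents.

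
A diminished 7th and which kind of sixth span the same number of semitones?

major

A diminished seventh spans 9 semitones.
A sixth spanning 9 semitones is major (the major sixth is 9).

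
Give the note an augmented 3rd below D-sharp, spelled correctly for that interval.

D down a major third is Bb, so the target letter is B.
From D#, an augmented third is 5 semitones down: Bb.

Bb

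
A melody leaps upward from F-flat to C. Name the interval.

augmented fifth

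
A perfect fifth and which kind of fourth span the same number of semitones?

doubly augmented

A perfect fifth spans 7 semitones.
A fourth spanning 7 semitones is doubly augmented (the perfect fourth is 5).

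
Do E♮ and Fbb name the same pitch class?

Two spellings are enharmonically equivalent only if they share a pitch class.
Here E → 4, Fbb → 3; 3 ≠ 4, so they are not.

No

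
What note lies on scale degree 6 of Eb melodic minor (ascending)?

C

The Eb melodic minor (ascending) scale runs Eb F Gb Ab Bb C D.
Degree 6 is C.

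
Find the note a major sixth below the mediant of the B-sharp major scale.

F##

The mediant of B# major is D##.
A major sixth (9 semitones) below D## lands on the letter F, giving F##.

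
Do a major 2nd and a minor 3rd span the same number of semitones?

No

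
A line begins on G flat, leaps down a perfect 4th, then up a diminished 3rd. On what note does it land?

Fbb

A perfect fourth down from Gb is Db (letter D, 5 semitones down).
A diminished third up from Db is Fbb (letter F, 2 semitones up).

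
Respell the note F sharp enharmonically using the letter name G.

F# is pitch class 6. The letter G alone is pitch class 7.
To reach pitch class 6 from G requires an offset of -1 semitone, i.e. flat: Gb.

Gb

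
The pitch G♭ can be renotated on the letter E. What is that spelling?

E##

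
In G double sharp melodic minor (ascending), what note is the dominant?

Degree 5 takes the letter 4 steps above G, which is D.
In melodic minor (ascending), degree 5 sits 7 semitones above the tonic. G## + 7 semitones is pitch class 4, spelled on D as D##.

D##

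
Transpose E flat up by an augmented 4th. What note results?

E up a perfect fourth is A, so the target letter is A.
From Eb, an augmented fourth is 6 semitones up: A.

A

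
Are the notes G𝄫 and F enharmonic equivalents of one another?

Yes

Gbb is pitch class 5; F is pitch class 5.
All spellings map to pitch class 5, so they are enharmonically equivalent.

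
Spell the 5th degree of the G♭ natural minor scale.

The Gb natural minor scale runs Gb Ab Bbb Cb Db Ebb Fb.
Degree 5 is Db.

Db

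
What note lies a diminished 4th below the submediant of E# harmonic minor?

G##

The submediant of E# harmonic minor is C#.
A diminished fourth (4 semitones) below C# lands on the letter G, giving G##.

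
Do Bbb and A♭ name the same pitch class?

No

Two spellings are enharmonically equivalent only if they share a pitch class.
Here Bbb → 9, Ab → 8; 8 ≠ 9, so they are not.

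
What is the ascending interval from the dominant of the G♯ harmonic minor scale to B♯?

The dominant of G# harmonic minor is D#.
D# up to B#: letters D→B make it a sixth; 9 semitones makes it major.

major sixth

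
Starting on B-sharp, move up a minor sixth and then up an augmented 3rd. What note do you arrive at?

B##

A minor sixth up from B# is G# (letter G, 8 semitones up).
An augmented third up from G# is B## (letter B, 5 semitones up).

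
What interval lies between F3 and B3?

augmented fourth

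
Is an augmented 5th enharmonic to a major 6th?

An augmented fifth spans 8 semitones; a major sixth spans 9.
The spans differ, so they are not enharmonic equivalents.

No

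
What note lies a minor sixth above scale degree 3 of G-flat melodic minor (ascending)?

Scale degree 3 of Gb melodic minor (ascending) is Bbb.
A minor sixth (8 semitones) above Bbb lands on the letter G, giving Gbb.

Gbb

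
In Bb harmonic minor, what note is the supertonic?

Degree 2 takes the letter 1 step above B, which is C.
In harmonic minor, degree 2 sits 2 semitones above the tonic. Bb + 2 semitones is pitch class 0, spelled on C as C.

C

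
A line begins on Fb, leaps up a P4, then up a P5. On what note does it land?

Fb

A perfect fourth up from Fb is Bbb (letter B, 5 semitones up).
A perfect fifth up from Bbb is Fb (letter F, 7 semitones up).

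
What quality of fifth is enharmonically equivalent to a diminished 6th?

A diminished sixth spans 7 semitones.
A fifth spanning 7 semitones is perfect (the perfect fifth is 7).

perfect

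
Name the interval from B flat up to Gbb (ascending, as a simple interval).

diminished sixth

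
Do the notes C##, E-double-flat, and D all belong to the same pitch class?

Yes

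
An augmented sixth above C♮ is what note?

C up a major sixth is A, so the target letter is A.
From C, an augmented sixth is 10 semitones up: A#.

A#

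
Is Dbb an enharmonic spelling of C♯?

No

Dbb is pitch class 0; C# is pitch class 1.
The pitch classes differ (0 vs. 1), so they are not enharmonic equivalents.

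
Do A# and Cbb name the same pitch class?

Yes

A# is pitch class 10; Cbb is pitch class 10.
All spellings map to pitch class 10, so they are enharmonically equivalent.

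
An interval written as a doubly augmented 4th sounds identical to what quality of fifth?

A doubly augmented fourth spans 7 semitones.
A fifth spanning 7 semitones is perfect (the perfect fifth is 7).

perfect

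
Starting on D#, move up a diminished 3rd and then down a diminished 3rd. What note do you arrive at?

D#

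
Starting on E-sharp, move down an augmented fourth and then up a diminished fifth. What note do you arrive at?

F

An augmented fourth down from E# is B (letter B, 6 semitones down).
A diminished fifth up from B is F (letter F, 6 semitones up).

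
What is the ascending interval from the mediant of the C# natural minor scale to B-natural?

The mediant of C# natural minor is E.
E up to B: letters E→B make it a fifth; 7 semitones makes it perfect.

perfect fifth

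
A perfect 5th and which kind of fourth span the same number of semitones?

A perfect fifth spans 7 semitones.
A fourth spanning 7 semitones is doubly augmented (the perfect fourth is 5).

doubly augmented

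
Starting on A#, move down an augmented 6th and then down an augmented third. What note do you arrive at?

Abb

An augmented sixth down from A# is C (letter C, 10 semitones down).
An augmented third down from C is Abb (letter A, 5 semitones down).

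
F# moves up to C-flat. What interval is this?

The letter names run F→C, a span of 4 letter steps, so the interval is some kind of fifth.
F# to Cb is 5 semitones. A perfect fifth is 7, so 5 makes it doubly diminished.

doubly diminished fifth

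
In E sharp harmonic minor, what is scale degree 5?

B#

The E# harmonic minor scale runs E# F## G# A# B# C# D##.
Degree 5 is B#.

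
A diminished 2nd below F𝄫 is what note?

F down a major second is Eb, so the target letter is E.
From Fbb, a diminished second is 0 semitones down: Eb.

Eb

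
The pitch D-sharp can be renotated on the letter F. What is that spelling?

D# is pitch class 3. The letter F alone is pitch class 5.
To reach pitch class 3 from F requires an offset of -2 semitones, i.e. double flat: Fbb.

Fbb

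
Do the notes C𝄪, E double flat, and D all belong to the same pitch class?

Yes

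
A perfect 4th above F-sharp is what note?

F up a perfect fourth is Bb, so the target letter is B.
From F#, a perfect fourth is 5 semitones up: B.

B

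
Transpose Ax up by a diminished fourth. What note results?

A fourth above A lands on the letter D.
A diminished fourth spans 4 semitones, so A## moves to pitch class 3. On the letter D that is D#.

D#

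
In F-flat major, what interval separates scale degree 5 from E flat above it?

major third

Scale degree 5 of Fb major is Cb.
Cb up to Eb: letters C→E make it a third; 4 semitones makes it major.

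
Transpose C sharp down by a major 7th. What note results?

C down a major seventh is Db, so the target letter is D.
From C#, a major seventh is 11 semitones down: D.

D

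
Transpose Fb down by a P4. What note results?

F down a perfect fourth is C, so the target letter is C.
From Fb, a perfect fourth is 5 semitones down: Cb.

Cb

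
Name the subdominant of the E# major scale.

Degree 4 takes the letter 3 steps above E, which is A.
In major, degree 4 sits 5 semitones above the tonic. E# + 5 semitones is pitch class 10, spelled on A as A#.

A#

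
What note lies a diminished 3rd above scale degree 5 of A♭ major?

Scale degree 5 of Ab major is Eb.
A diminished third (2 semitones) above Eb lands on the letter G, giving Gbb.

Gbb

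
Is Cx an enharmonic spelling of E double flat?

Yes

C## = pitch class 2 and Ebb = pitch class 2 — the same pitch class, so they are enharmonic equivalents.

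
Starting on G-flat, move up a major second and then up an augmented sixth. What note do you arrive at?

A major second up from Gb is Ab (letter A, 2 semitones up).
An augmented sixth up from Ab is F# (letter F, 10 semitones up).

F#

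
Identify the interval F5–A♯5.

augmented third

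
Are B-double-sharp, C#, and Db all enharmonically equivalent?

B## is pitch class 1; C# is pitch class 1; Db is pitch class 1.
All spellings map to pitch class 1, so they are enharmonically equivalent.

Yes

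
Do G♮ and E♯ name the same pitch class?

G is pitch class 7; E# is pitch class 5.
The pitch classes differ (7 vs. 5), so they are not enharmonic equivalents.

No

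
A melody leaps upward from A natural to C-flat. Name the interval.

diminished third

The letter names run A→C, a span of 2 letter steps, so the interval is some kind of third.
A to Cb is 2 semitones. A major third is 4, so 2 makes it diminished.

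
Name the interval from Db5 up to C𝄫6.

The letter names run D→C, a span of 6 letter steps, so the interval is some kind of seventh.
Db to Cbb is 9 semitones. A major seventh is 11, so 9 makes it diminished.

diminished seventh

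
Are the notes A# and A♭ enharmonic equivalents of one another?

A# is pitch class 10; Ab is pitch class 8.
The pitch classes differ (10 vs. 8), so they are not enharmonic equivalents.

No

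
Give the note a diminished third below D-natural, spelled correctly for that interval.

B#

A third below D lands on the letter B.
A diminished third spans 2 semitones, so D moves to pitch class 0. On the letter B that is B#.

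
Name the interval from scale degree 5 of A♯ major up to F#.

Scale degree 5 of A# major is E#.
E# up to F#: letters E→F make it a second; 1 semitone makes it minor.

minor second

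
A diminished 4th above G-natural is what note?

G up a perfect fourth is C, so the target letter is C.
From G, a diminished fourth is 4 semitones up: Cb.

Cb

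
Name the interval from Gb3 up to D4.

augmented fifth

The letter names run G→D, a span of 4 letter steps, so the interval is some kind of fifth.
Gb to D is 8 semitones. A perfect fifth is 7, so 8 makes it augmented.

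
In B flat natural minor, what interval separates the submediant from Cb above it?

perfect fourth

The submediant of Bb natural minor is Gb.
Gb up to Cb: letters G→C make it a fourth; 5 semitones makes it perfect.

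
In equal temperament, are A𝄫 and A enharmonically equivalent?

No

Two spellings are enharmonically equivalent only if they share a pitch class.
Here Abb → 7, A → 9; 7 ≠ 9, so they are not.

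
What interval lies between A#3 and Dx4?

Counting letters A–B–C–D gives a fourth.
A#→D## = 6 semitones, 1 wider than the perfect fourth (5), so augmented.

augmented fourth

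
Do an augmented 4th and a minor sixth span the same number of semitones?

No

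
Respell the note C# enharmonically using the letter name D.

C# is pitch class 1. The letter D alone is pitch class 2.
To reach pitch class 1 from D requires an offset of -1 semitone, i.e. flat: Db.

Db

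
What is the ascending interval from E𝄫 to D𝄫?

Counting letters E–F–G–A–B–C–D gives a seventh.
Ebb→Dbb = 10 semitones, 1 narrower than the major seventh (11), so minor.

minor seventh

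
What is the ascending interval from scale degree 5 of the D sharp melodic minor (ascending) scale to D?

Scale degree 5 of D# melodic minor (ascending) is A#.
A# up to D: letters A→D make it a fourth; 4 semitones makes it diminished.

diminished fourth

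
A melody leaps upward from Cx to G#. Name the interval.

diminished fifth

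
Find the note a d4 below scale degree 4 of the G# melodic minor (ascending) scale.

G##

Scale degree 4 of G# melodic minor (ascending) is C#.
A diminished fourth (4 semitones) below C# lands on the letter G, giving G##.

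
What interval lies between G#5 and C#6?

The letter names run G→C, a span of 3 letter steps, so the interval is some kind of fourth.
G# to C# is 5 semitones. A perfect fourth is 5, so 5 makes it perfect.

perfect fourth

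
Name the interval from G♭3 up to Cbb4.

The letter names run G→C, a span of 3 letter steps, so the interval is some kind of fourth.
Gb to Cbb is 4 semitones. A perfect fourth is 5, so 4 makes it diminished.

diminished fourth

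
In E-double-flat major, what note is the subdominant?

Abb

Degree 4 takes the letter 3 steps above E, which is A.
In major, degree 4 sits 5 semitones above the tonic. Ebb + 5 semitones is pitch class 7, spelled on A as Abb.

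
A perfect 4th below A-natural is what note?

A fourth below A lands on the letter E.
A perfect fourth spans 5 semitones, so A moves to pitch class 4. On the letter E that is E.

E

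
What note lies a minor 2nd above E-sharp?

F#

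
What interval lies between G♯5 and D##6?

augmented fifth

The letter names run G→D, a span of 4 letter steps, so the interval is some kind of fifth.
G# to D## is 8 semitones. A perfect fifth is 7, so 8 makes it augmented.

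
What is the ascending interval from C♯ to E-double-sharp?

augmented third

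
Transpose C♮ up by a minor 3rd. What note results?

Eb

A third above C lands on the letter E.
A minor third spans 3 semitones, so C moves to pitch class 3. On the letter E that is Eb.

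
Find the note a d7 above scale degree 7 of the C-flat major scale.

Abb

Scale degree 7 of Cb major is Bb.
A diminished seventh (9 semitones) above Bb lands on the letter A, giving Abb.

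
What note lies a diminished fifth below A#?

A down a perfect fifth is D, so the target letter is D.
From A#, a diminished fifth is 6 semitones down: D##.

D##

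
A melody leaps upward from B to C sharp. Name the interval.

major second

The letter names run B→C, a span of 1 letter step, so the interval is some kind of second.
B to C# is 2 semitones. A major second is 2, so 2 makes it major.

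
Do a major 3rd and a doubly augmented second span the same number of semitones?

Yes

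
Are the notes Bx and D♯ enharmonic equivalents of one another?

B## is pitch class 1; D# is pitch class 3.
The pitch classes differ (1 vs. 3), so they are not enharmonic equivalents.

No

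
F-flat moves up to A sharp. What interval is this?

doubly augmented third

Counting letters F–G–A gives a third.
Fb→A# = 6 semitones, 2 wider than the major third (4), so doubly augmented.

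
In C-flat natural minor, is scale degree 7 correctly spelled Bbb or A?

Bbb

Each scale degree takes a distinct letter name. Degree 7 of a scale on C must use the letter B.
Bbb and A are enharmonically the same pitch, but only Bbb uses the letter B, so it is the correct spelling here.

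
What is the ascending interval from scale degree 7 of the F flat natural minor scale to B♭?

Scale degree 7 of Fb natural minor is Ebb.
Ebb up to Bb: letters E→B make it a fifth; 8 semitones makes it augmented.

augmented fifth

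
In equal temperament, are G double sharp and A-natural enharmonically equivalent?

Yes

G## is pitch class 9; A is pitch class 9.
All spellings map to pitch class 9, so they are enharmonically equivalent.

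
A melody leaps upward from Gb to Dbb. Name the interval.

diminished fifth

Counting letters G–A–B–C–D gives a fifth.
Gb→Dbb = 6 semitones, 1 narrower than the perfect fifth (7), so diminished.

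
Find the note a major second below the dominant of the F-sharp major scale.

The dominant of F# major is C#.
A major second (2 semitones) below C# lands on the letter B, giving B.

B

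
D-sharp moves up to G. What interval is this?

The letter names run D→G, a span of 3 letter steps, so the interval is some kind of fourth.
D# to G is 4 semitones. A perfect fourth is 5, so 4 makes it diminished.

diminished fourth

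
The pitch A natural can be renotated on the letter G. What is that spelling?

G##

A is pitch class 9. The letter G alone is pitch class 7.
To reach pitch class 9 from G requires an offset of +2 semitones, i.e. double sharp: G##.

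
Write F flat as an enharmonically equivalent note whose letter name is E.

Plain E sits at the same pitch as Fb, so on the letter E the same pitch needs a natural: E.

E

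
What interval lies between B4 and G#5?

major sixth

Counting letters B–C–D–E–F–G gives a sixth.
B→G# = 9 semitones, exactly the major sixth.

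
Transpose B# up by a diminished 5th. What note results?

F#

B up a perfect fifth is F#, so the target letter is F.
From B#, a diminished fifth is 6 semitones up: F#.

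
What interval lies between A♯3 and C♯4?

Counting letters A–B–C gives a third.
A#→C# = 3 semitones, 1 narrower than the major third (4), so minor.

minor third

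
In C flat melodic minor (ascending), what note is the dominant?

The Cb melodic minor (ascending) scale runs Cb Db Ebb Fb Gb Ab Bb.
Degree 5 is Gb.

Gb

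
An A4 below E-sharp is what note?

B

E down a perfect fourth is B, so the target letter is B.
From E#, an augmented fourth is 6 semitones down: B.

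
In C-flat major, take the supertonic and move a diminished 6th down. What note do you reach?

F#

The supertonic of Cb major is Db.
A diminished sixth (7 semitones) below Db lands on the letter F, giving F#.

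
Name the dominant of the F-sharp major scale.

Degree 5 takes the letter 4 steps above F, which is C.
In major, degree 5 sits 7 semitones above the tonic. F# + 7 semitones is pitch class 1, spelled on C as C#.

C#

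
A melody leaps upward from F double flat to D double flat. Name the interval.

major sixth

Counting letters F–G–A–B–C–D gives a sixth.
Fbb→Dbb = 9 semitones, exactly the major sixth.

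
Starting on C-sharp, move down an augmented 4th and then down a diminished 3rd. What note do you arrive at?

E#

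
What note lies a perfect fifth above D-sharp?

A fifth above D lands on the letter A.
A perfect fifth spans 7 semitones, so D# moves to pitch class 10. On the letter A that is A#.

A#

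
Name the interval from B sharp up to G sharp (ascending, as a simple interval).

The letter names run B→G, a span of 5 letter steps, so the interval is some kind of sixth.
B# to G# is 8 semitones. A major sixth is 9, so 8 makes it minor.

minor sixth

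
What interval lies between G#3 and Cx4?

Counting letters G–A–B–C gives a fourth.
G#→C## = 6 semitones, 1 wider than the perfect fourth (5), so augmented.

augmented fourth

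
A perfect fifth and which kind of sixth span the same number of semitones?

diminished

A perfect fifth spans 7 semitones.
A sixth spanning 7 semitones is diminished (the major sixth is 9).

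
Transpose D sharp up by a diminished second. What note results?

Eb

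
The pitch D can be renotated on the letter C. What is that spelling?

C##

D is pitch class 2. The letter C alone is pitch class 0.
To reach pitch class 2 from C requires an offset of +2 semitones, i.e. double sharp: C##.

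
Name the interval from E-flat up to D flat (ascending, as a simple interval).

minor seventh

Counting letters E–F–G–A–B–C–D gives a seventh.
Eb→Db = 10 semitones, 1 narrower than the major seventh (11), so minor.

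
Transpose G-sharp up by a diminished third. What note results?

A third above G lands on the letter B.
A diminished third spans 2 semitones, so G# moves to pitch class 10. On the letter B that is Bb.

Bb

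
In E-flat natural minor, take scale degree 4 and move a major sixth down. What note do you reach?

Cb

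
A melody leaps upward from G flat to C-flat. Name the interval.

The letter names run G→C, a span of 3 letter steps, so the interval is some kind of fourth.
Gb to Cb is 5 semitones. A perfect fourth is 5, so 5 makes it perfect.

perfect fourth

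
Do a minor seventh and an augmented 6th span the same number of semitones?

Yes

A minor seventh spans 10 semitones; an augmented sixth spans 10.
They are enharmonically equivalent.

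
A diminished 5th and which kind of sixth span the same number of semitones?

doubly diminished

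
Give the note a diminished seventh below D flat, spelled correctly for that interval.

E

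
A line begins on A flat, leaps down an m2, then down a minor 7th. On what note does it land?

A

A minor second down from Ab is G (letter G, 1 semitone down).
A minor seventh down from G is A (letter A, 10 semitones down).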